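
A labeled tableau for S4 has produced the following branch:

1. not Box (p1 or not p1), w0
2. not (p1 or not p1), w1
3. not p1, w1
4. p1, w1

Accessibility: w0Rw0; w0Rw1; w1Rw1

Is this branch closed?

Closed

Both p1 and not p1 appear at w1.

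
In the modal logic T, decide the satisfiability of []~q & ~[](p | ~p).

Unsatisfiable

1. []~q & ~[](p | ~p), u
2. []~q, u   [&-rule on 1]
3. ~[](p | ~p), u   [&-rule on 1]
4. ~q, u   [[]-rule on 2 via uRu]
5. ~(p | ~p), v   [~[]-rule on 3: fresh world v, uRv]
6. ~p, v   [~|-rule on 5]
7. p, v   [~|-rule on 5]
Accessibility: uRu, uRv, vRv
Branch closes: p and ~p both at v.
(One branch shown.) All branches close.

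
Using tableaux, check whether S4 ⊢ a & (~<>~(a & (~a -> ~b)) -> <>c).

Invalid (countermodel exists)

Tableau for the negation ~(a & (~<>~(a & (~a -> ~b)) -> <>c)):
1. ~(a & (~<>~(a & (~a -> ~b)) -> <>c)), w0
2. ~(~<>~(a & (~a -> ~b)) -> <>c), w0
3. ~<>~(a & (~a -> ~b)), w0
4. ~<>c, w0
5. a & (~a -> ~b), w0
6. a, w0
7. ~a -> ~b, w0
8. ~c, w0
9. ~b, w0
Accessibility: w0Rw0
The negation has an open branch (countermodel exists).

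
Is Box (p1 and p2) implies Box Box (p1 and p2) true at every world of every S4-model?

Valid

Tableau for the negation not (Box (p1 and p2) implies Box Box (p1 and p2)):
1. not (Box (p1 and p2) implies Box Box (p1 and p2)), u
2. Box (p1 and p2), u
3. not Box Box (p1 and p2), u
4. p1 and p2, u
5. p1, u
6. p2, u
7. not Box (p1 and p2), v
8. p1 and p2, v
9. p1, v
10. p2, v
11. not (p1 and p2), w
12. p1 and p2, w
13. p1, w
14. p2, w
15. not p2, w
Accessibility: uRu, uRv, uRw, vRv, vRw, wRw
Branch closes: p2 and not p2 both at w.
Every branch of the negation's tableau closes; the branch above is one of them.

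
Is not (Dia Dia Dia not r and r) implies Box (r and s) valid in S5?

Invalid (countermodel exists)

Tableau for the negation not (not (Dia Dia Dia not r and r) implies Box (r and s)):
1. not (not (Dia Dia Dia not r and r) implies Box (r and s)), w0
2. not (Dia Dia Dia not r and r), w0   [neg-implies-rule on 1]
3. not Box (r and s), w0   [neg-implies-rule on 1]
4. not r, w0   [neg-and-rule on 2 (branches; this branch)]
5. not (r and s), w1   [neg-Box-rule on 3: fresh world w1, w0Rw1]
6. not s, w1   [neg-and-rule on 5 (branches; this branch)]
Accessibility: w0Rw0, w0Rw1, w1Rw0, w1Rw1
The negation has an open branch (countermodel exists).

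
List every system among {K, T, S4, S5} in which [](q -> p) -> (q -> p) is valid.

T, S4, S5

T-tableau for the negation ~([](q -> p) -> (q -> p)):
1. ~([](q -> p) -> (q -> p)), 0
2. [](q -> p), 0
3. ~(q -> p), 0
4. q, 0
5. ~p, 0
6. q -> p, 0
7. p, 0
Accessibility: 0R0
Branch closes: p and ~p both at 0.
Every branch closes (one shown): valid in T, hence also in S4, S5 (every theorem of T is a theorem of S4 and S5).
K-tableau for the negation ~([](q -> p) -> (q -> p)):
1. ~([](q -> p) -> (q -> p)), 0
2. [](q -> p), 0
3. ~(q -> p), 0
4. q, 0
5. ~p, 0
Complete open branch: countermodel on a K-frame, so not valid in K.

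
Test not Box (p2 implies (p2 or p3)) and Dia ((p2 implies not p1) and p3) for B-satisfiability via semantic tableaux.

Unsatisfiable (every branch closes)

1. not Box (p2 implies (p2 or p3)) and Dia ((p2 implies not p1) and p3), u
2. not Box (p2 implies (p2 or p3)), u
3. Dia ((p2 implies not p1) and p3), u
4. not (p2 implies (p2 or p3)), v
5. p2, v
6. not (p2 or p3), v
7. not p2, v
8. not p3, v
Accessibility: uRu, uRv, vRu, vRv
Branch closes: p2 and not p2 both at v.
Every branch closes; the branch above is one of them.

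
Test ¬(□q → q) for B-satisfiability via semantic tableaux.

Unsatisfiable (every branch closes)

1. ¬(□q → q), w0
2. □q, w0   [¬→-rule on 1]
3. ¬q, w0   [¬→-rule on 1]
4. q, w0   [□-rule on 2 via w0Rw0]
Accessibility: w0Rw0
Branch closes: q and ¬q both at w0.
All branches of the tableau close; one closing branch shown above.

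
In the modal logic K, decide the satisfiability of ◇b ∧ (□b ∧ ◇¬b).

Unsatisfiable

1. ◇b ∧ (□b ∧ ◇¬b), w0
2. ◇b, w0
3. □b ∧ ◇¬b, w0
4. □b, w0
5. ◇¬b, w0
6. b, w1
7. ¬b, w2
8. b, w2
Accessibility: w0Rw1, w0Rw2
Branch closes: b and ¬b both at w2.
Every branch closes; the branch above is one of them.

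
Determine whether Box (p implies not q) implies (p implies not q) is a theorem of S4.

Tableau for the negation not (Box (p implies not q) implies (p implies not q)):
1. not (Box (p implies not q) implies (p implies not q)), u
2. Box (p implies not q), u
3. not (p implies not q), u
4. p, u
5. q, u
6. p implies not q, u
7. not q, u
Accessibility: uRu
Branch closes: q and not q both at u.
Every branch of the negation's tableau closes; the branch above is one of them.

Valid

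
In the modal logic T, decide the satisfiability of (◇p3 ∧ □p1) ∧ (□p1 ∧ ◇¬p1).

1. (◇p3 ∧ □p1) ∧ (□p1 ∧ ◇¬p1), 0
2. ◇p3 ∧ □p1, 0
3. □p1 ∧ ◇¬p1, 0
4. ◇p3, 0
5. □p1, 0
6. ◇¬p1, 0
7. p1, 0
8. p3, 1
9. p1, 1
10. ¬p1, 2
11. p1, 2
Accessibility: 0R0, 0R1, 0R2, 1R1, 2R2
Branch closes: p1 and ¬p1 both at 2.
Every branch closes; the branch above is one of them.

No, unsatisfiable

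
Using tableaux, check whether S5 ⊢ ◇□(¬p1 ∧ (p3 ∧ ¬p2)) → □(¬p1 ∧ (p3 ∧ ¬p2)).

Yes, valid

Tableau for the negation ¬(◇□(¬p1 ∧ (p3 ∧ ¬p2)) → □(¬p1 ∧ (p3 ∧ ¬p2))):
1. ¬(◇□(¬p1 ∧ (p3 ∧ ¬p2)) → □(¬p1 ∧ (p3 ∧ ¬p2))), u
2. ◇□(¬p1 ∧ (p3 ∧ ¬p2)), u
3. ¬□(¬p1 ∧ (p3 ∧ ¬p2)), u
4. □(¬p1 ∧ (p3 ∧ ¬p2)), v
5. ¬p1 ∧ (p3 ∧ ¬p2), u
6. ¬p1, u
7. p3 ∧ ¬p2, u
8. p3, u
9. ¬p2, u
10. ¬p1 ∧ (p3 ∧ ¬p2), v
11. ¬p1, v
12. p3 ∧ ¬p2, v
13. p3, v
14. ¬p2, v
15. ¬(¬p1 ∧ (p3 ∧ ¬p2)), w
16. ¬p1 ∧ (p3 ∧ ¬p2), w
17. ¬p1, w
18. p3 ∧ ¬p2, w
19. p3, w
20. ¬p2, w
21. ¬(p3 ∧ ¬p2), w
22. p2, w
Accessibility: uRu, uRv, uRw, vRu, vRv, vRw, wRu, wRv, wRw
Branch closes: p2 and ¬p2 both at w.
All branches of the negation close; one closing branch shown above.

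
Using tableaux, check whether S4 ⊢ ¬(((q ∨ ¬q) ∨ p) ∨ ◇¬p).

No, not valid

Tableau for the negation ((q ∨ ¬q) ∨ p) ∨ ◇¬p:
1. ((q ∨ ¬q) ∨ p) ∨ ◇¬p, 0
2. ◇¬p, 0   [∨-rule on 1 (branches; this branch)]
3. ¬p, 1   [◇-rule on 2: fresh world 1, 0R1]
Accessibility: 0R0, 0R1, 1R1
The negation has an open branch (countermodel exists).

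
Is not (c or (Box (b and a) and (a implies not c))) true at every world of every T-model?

Tableau for the negation c or (Box (b and a) and (a implies not c)):
1. c or (Box (b and a) and (a implies not c)), 0
2. Box (b and a) and (a implies not c), 0
3. Box (b and a), 0
4. a implies not c, 0
5. b and a, 0
6. b, 0
7. a, 0
8. not c, 0
Accessibility: 0R0
The negation has an open branch (countermodel exists).

No, not valid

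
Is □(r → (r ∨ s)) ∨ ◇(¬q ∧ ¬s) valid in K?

Tableau for the negation ¬(□(r → (r ∨ s)) ∨ ◇(¬q ∧ ¬s)):
1. ¬(□(r → (r ∨ s)) ∨ ◇(¬q ∧ ¬s)), 0
2. ¬□(r → (r ∨ s)), 0
3. ¬◇(¬q ∧ ¬s), 0
4. ¬(r → (r ∨ s)), 1
5. r, 1
6. ¬(r ∨ s), 1
7. ¬r, 1
8. ¬s, 1
Accessibility: 0R1
Branch closes: r and ¬r both at 1.
Every branch of the negation's tableau closes; the branch above is one of them.

Yes, valid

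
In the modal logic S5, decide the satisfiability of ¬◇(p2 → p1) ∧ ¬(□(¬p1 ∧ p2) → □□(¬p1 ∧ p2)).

No, unsatisfiable

1. ¬◇(p2 → p1) ∧ ¬(□(¬p1 ∧ p2) → □□(¬p1 ∧ p2)), u
2. ¬◇(p2 → p1), u
3. ¬(□(¬p1 ∧ p2) → □□(¬p1 ∧ p2)), u
4. □(¬p1 ∧ p2), u
5. ¬□□(¬p1 ∧ p2), u
6. ¬(p2 → p1), u
7. p2, u
8. ¬p1, u
9. ¬p1 ∧ p2, u
10. ¬□(¬p1 ∧ p2), v
11. ¬(p2 → p1), v
12. p2, v
13. ¬p1, v
14. ¬p1 ∧ p2, v
15. ¬(¬p1 ∧ p2), w
16. ¬(p2 → p1), w
17. p2, w
18. ¬p1, w
19. ¬p1 ∧ p2, w
20. ¬p2, w
Accessibility: uRu, uRv, uRw, vRu, vRv, vRw, wRu, wRv, wRw
Branch closes: p2 and ¬p2 both at w.
Every branch closes; the branch above is one of them.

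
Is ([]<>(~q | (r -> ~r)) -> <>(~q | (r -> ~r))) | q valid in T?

Tableau for the negation ~(([]<>(~q | (r -> ~r)) -> <>(~q | (r -> ~r))) | q):
1. ~(([]<>(~q | (r -> ~r)) -> <>(~q | (r -> ~r))) | q), u
2. ~([]<>(~q | (r -> ~r)) -> <>(~q | (r -> ~r))), u
3. ~q, u
4. []<>(~q | (r -> ~r)), u
5. ~<>(~q | (r -> ~r)), u
6. <>(~q | (r -> ~r)), u
7. ~(~q | (r -> ~r)), u
8. q, u
9. ~(r -> ~r), u
Accessibility: uRu
Branch closes: q and ~q both at u.
Every branch of the negation's tableau closes; the branch above is one of them.

Yes, valid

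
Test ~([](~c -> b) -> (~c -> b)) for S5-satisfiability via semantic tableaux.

Unsatisfiable

1. ~([](~c -> b) -> (~c -> b)), 0
2. [](~c -> b), 0
3. ~(~c -> b), 0
4. ~c, 0
5. ~b, 0
6. ~c -> b, 0
7. b, 0
Accessibility: 0R0
Branch closes: b and ~b both at 0.
All branches of the tableau close; one closing branch shown above.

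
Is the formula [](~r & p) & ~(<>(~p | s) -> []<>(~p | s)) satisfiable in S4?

Satisfiable (open branch found)

1. [](~r & p) & ~(<>(~p | s) -> []<>(~p | s)), 0
2. [](~r & p), 0
3. ~(<>(~p | s) -> []<>(~p | s)), 0
4. <>(~p | s), 0
5. ~[]<>(~p | s), 0
6. ~r & p, 0
7. ~r, 0
8. p, 0
9. ~p | s, 1
10. ~r & p, 1
11. ~r, 1
12. p, 1
13. s, 1
14. ~<>(~p | s), 2
15. ~r & p, 2
16. ~r, 2
17. p, 2
18. ~(~p | s), 2
19. ~s, 2
Accessibility: 0R0, 0R1, 0R2, 1R1, 2R2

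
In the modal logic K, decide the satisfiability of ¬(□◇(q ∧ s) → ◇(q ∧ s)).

1. ¬(□◇(q ∧ s) → ◇(q ∧ s)), 0
2. □◇(q ∧ s), 0   [¬→-rule on 1]
3. ¬◇(q ∧ s), 0   [¬→-rule on 1]

Satisfiable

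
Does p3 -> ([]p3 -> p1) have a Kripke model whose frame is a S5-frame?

1. p3 -> ([]p3 -> p1), 0
2. []p3 -> p1, 0   [->-rule on 1 (branches; this branch)]
3. p1, 0   [->-rule on 2 (branches; this branch)]
Accessibility: 0R0

Satisfiable (open branch found)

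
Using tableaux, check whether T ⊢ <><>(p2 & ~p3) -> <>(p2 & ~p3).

Tableau for the negation ~(<><>(p2 & ~p3) -> <>(p2 & ~p3)):
1. ~(<><>(p2 & ~p3) -> <>(p2 & ~p3)), 0
2. <><>(p2 & ~p3), 0   [~->-rule on 1]
3. ~<>(p2 & ~p3), 0   [~->-rule on 1]
4. ~(p2 & ~p3), 0   [~<>-rule on 3 via 0R0]
5. p3, 0   [~&-rule on 4 (branches; this branch)]
6. <>(p2 & ~p3), 1   [<>-rule on 2: fresh world 1, 0R1]
7. ~(p2 & ~p3), 1   [~<>-rule on 3 via 0R1]
8. p3, 1   [~&-rule on 7 (branches; this branch)]
9. p2 & ~p3, 2   [<>-rule on 6: fresh world 2, 1R2]
10. p2, 2   [&-rule on 9]
11. ~p3, 2   [&-rule on 9]
Accessibility: 0R0, 0R1, 1R1, 1R2, 2R2
The negation has an open branch (countermodel exists).

Not valid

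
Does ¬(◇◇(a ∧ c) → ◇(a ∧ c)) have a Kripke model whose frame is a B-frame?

Satisfiable

1. ¬(◇◇(a ∧ c) → ◇(a ∧ c)), w0
2. ◇◇(a ∧ c), w0   [¬→-rule on 1]
3. ¬◇(a ∧ c), w0   [¬→-rule on 1]
4. ¬(a ∧ c), w0   [¬◇-rule on 3 via w0Rw0]
5. ¬c, w0   [¬∧-rule on 4 (branches; this branch)]
6. ◇(a ∧ c), w1   [◇-rule on 2: fresh world w1, w0Rw1]
7. ¬(a ∧ c), w1   [¬◇-rule on 3 via w0Rw1]
8. ¬c, w1   [¬∧-rule on 7 (branches; this branch)]
9. a ∧ c, w2   [◇-rule on 6: fresh world w2, w1Rw2]
10. a, w2   [∧-rule on 9]
11. c, w2   [∧-rule on 9]
Accessibility: w0Rw0, w0Rw1, w1Rw0, w1Rw1, w1Rw2, w2Rw1, w2Rw2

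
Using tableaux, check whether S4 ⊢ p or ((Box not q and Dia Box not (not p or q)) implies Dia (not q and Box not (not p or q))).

Valid in S4

Tableau for the negation not (p or ((Box not q and Dia Box not (not p or q)) implies Dia (not q and Box not (not p or q)))):
1. not (p or ((Box not q and Dia Box not (not p or q)) implies Dia (not q and Box not (not p or q)))), w0
2. not p, w0
3. not ((Box not q and Dia Box not (not p or q)) implies Dia (not q and Box not (not p or q))), w0
4. Box not q and Dia Box not (not p or q), w0
5. not Dia (not q and Box not (not p or q)), w0
6. Box not q, w0
7. Dia Box not (not p or q), w0
8. not (not q and Box not (not p or q)), w0
9. not q, w0
10. not Box not (not p or q), w0
11. Box not (not p or q), w1
12. not (not q and Box not (not p or q)), w1
13. not q, w1
14. not (not p or q), w1
15. p, w1
16. not Box not (not p or q), w1
17. not p or q, w2
18. not (not q and Box not (not p or q)), w2
19. not q, w2
20. not p, w2
21. not Box not (not p or q), w2
22. not p or q, w3
23. not (not q and Box not (not p or q)), w3
24. not q, w3
25. not (not p or q), w3
26. p, w3
27. q, w3
Accessibility: w0Rw0, w0Rw1, w0Rw2, w0Rw3, w1Rw1, w1Rw3, w2Rw2, w3Rw3
Branch closes: q and not q both at w3.
Every branch of the negation's tableau closes; the branch above is one of them.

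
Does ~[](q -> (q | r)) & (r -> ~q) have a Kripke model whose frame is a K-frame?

Unsatisfiable

1. ~[](q -> (q | r)) & (r -> ~q), 0
2. ~[](q -> (q | r)), 0
3. r -> ~q, 0
4. ~q, 0
5. ~(q -> (q | r)), 1
6. q, 1
7. ~(q | r), 1
8. ~q, 1
9. ~r, 1
Accessibility: 0R1
Branch closes: q and ~q both at 1.
All branches of the tableau close; one closing branch shown above.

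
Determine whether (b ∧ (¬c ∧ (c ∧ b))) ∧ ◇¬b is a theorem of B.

Tableau for the negation ¬((b ∧ (¬c ∧ (c ∧ b))) ∧ ◇¬b):
1. ¬((b ∧ (¬c ∧ (c ∧ b))) ∧ ◇¬b), w0
2. ¬◇¬b, w0
3. b, w0
Accessibility: w0Rw0
The negation has an open branch (countermodel exists).

No, not valid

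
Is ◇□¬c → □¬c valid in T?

Invalid (countermodel exists)

Tableau for the negation ¬(◇□¬c → □¬c):
1. ¬(◇□¬c → □¬c), u
2. ◇□¬c, u
3. ¬□¬c, u
4. □¬c, v
5. ¬c, v
6. c, w
Accessibility: uRu, uRv, uRw, vRv, wRw
The negation has an open branch (countermodel exists).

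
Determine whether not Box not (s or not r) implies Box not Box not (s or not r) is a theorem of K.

Tableau for the negation not (not Box not (s or not r) implies Box not Box not (s or not r)):
1. not (not Box not (s or not r) implies Box not Box not (s or not r)), u
2. not Box not (s or not r), u
3. not Box not Box not (s or not r), u
4. s or not r, v
5. not r, v
6. Box not (s or not r), w
Accessibility: uRv, uRw
The negation has an open branch (countermodel exists).

Not valid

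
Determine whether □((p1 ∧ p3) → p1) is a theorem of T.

Yes, valid

Tableau for the negation ¬□((p1 ∧ p3) → p1):
1. ¬□((p1 ∧ p3) → p1), u
2. ¬((p1 ∧ p3) → p1), v
3. p1 ∧ p3, v
4. ¬p1, v
5. p1, v
6. p3, v
Accessibility: uRu, uRv, vRv
Branch closes: p1 and ¬p1 both at v.
All branches of the negation close; one closing branch shown above.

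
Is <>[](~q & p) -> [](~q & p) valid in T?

Not valid

Tableau for the negation ~(<>[](~q & p) -> [](~q & p)):
1. ~(<>[](~q & p) -> [](~q & p)), u
2. <>[](~q & p), u   [~->-rule on 1]
3. ~[](~q & p), u   [~->-rule on 1]
4. [](~q & p), v   [<>-rule on 2: fresh world v, uRv]
5. ~q & p, v   [[]-rule on 4 via vRv]
6. ~q, v   [&-rule on 5]
7. p, v   [&-rule on 5]
8. ~(~q & p), w   [~[]-rule on 3: fresh world w, uRw]
9. ~p, w   [~&-rule on 8 (branches; this branch)]
Accessibility: uRu, uRv, uRw, vRv, wRw
The negation has an open branch (countermodel exists).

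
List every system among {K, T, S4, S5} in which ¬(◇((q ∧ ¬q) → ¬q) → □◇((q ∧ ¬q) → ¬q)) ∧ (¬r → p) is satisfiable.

K

K-tableau for the formula:
1. ¬(◇((q ∧ ¬q) → ¬q) → □◇((q ∧ ¬q) → ¬q)) ∧ (¬r → p), 0
2. ¬(◇((q ∧ ¬q) → ¬q) → □◇((q ∧ ¬q) → ¬q)), 0
3. ¬r → p, 0
4. ◇((q ∧ ¬q) → ¬q), 0
5. ¬□◇((q ∧ ¬q) → ¬q), 0
6. p, 0
7. (q ∧ ¬q) → ¬q, 1
8. ¬q, 1
9. ¬◇((q ∧ ¬q) → ¬q), 2
Accessibility: 0R1, 0R2
Complete open branch: satisfiable in K.
T-tableau for the formula:
1. ¬(◇((q ∧ ¬q) → ¬q) → □◇((q ∧ ¬q) → ¬q)) ∧ (¬r → p), 0
2. ¬(◇((q ∧ ¬q) → ¬q) → □◇((q ∧ ¬q) → ¬q)), 0
3. ¬r → p, 0
4. ◇((q ∧ ¬q) → ¬q), 0
5. ¬□◇((q ∧ ¬q) → ¬q), 0
6. p, 0
7. (q ∧ ¬q) → ¬q, 1
8. ¬(q ∧ ¬q), 1
9. q, 1
10. ¬◇((q ∧ ¬q) → ¬q), 2
11. ¬((q ∧ ¬q) → ¬q), 2
12. q ∧ ¬q, 2
13. q, 2
14. ¬q, 2
Accessibility: 0R0, 0R1, 0R2, 1R1, 2R2
Branch closes: q and ¬q both at 2.
Every branch closes (one shown): unsatisfiable in T, hence also in S4, S5 (every S4/S5-frame is a T-frame).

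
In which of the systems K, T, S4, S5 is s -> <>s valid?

T-tableau for the negation ~(s -> <>s):
1. ~(s -> <>s), w0
2. s, w0
3. ~<>s, w0
4. ~s, w0
Accessibility: w0Rw0
Branch closes: s and ~s both at w0.
Every branch closes (one shown): valid in T, hence also in S4, S5 (every theorem of T is a theorem of S4 and S5).
K-tableau for the negation ~(s -> <>s):
1. ~(s -> <>s), w0
2. s, w0
3. ~<>s, w0
Complete open branch: countermodel on a K-frame, so not valid in K.

T, S4, S5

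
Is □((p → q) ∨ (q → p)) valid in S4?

Valid

Tableau for the negation ¬□((p → q) ∨ (q → p)):
1. ¬□((p → q) ∨ (q → p)), w0
2. ¬((p → q) ∨ (q → p)), w1
3. ¬(p → q), w1
4. ¬(q → p), w1
5. p, w1
6. ¬q, w1
7. q, w1
8. ¬p, w1
Accessibility: w0Rw0, w0Rw1, w1Rw1
Branch closes: q and ¬q both at w1.
All branches of the negation close; one closing branch shown above.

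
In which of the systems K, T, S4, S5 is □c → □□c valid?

T-tableau for the negation ¬(□c → □□c):
1. ¬(□c → □□c), 0
2. □c, 0
3. ¬□□c, 0
4. c, 0
5. ¬□c, 1
6. c, 1
7. ¬c, 2
Accessibility: 0R0, 0R1, 1R1, 1R2, 2R2
Complete open branch: countermodel on a T-frame, so not valid in T, nor in K (the same frame is also a K-frame).
S4-tableau for the negation ¬(□c → □□c):
1. ¬(□c → □□c), 0
2. □c, 0
3. ¬□□c, 0
4. c, 0
5. ¬□c, 1
6. c, 1
7. ¬c, 2
8. c, 2
Accessibility: 0R0, 0R1, 0R2, 1R1, 1R2, 2R2
Branch closes: c and ¬c both at 2.
Every branch closes (one shown): valid in S4, hence also in S5 (every theorem of S4 is a theorem of S5).

S4, S5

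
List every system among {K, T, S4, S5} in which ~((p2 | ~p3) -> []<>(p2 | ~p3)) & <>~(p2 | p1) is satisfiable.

K, T, S4

S5-tableau for the formula:
1. ~((p2 | ~p3) -> []<>(p2 | ~p3)) & <>~(p2 | p1), u
2. ~((p2 | ~p3) -> []<>(p2 | ~p3)), u   [&-rule on 1]
3. <>~(p2 | p1), u   [&-rule on 1]
4. p2 | ~p3, u   [~->-rule on 2]
5. ~[]<>(p2 | ~p3), u   [~->-rule on 2]
6. ~p3, u   [|-rule on 4 (branches; this branch)]
7. ~(p2 | p1), v   [<>-rule on 3: fresh world v, uRv]
8. ~p2, v   [~|-rule on 7]
9. ~p1, v   [~|-rule on 7]
10. ~<>(p2 | ~p3), w   [~[]-rule on 5: fresh world w, uRw]
11. ~(p2 | ~p3), u   [~<>-rule on 10 via wRu]
12. ~p2, u   [~|-rule on 11]
13. p3, u   [~|-rule on 11]
Accessibility: uRu, uRv, uRw, vRu, vRv, vRw, wRu, wRv, wRw
Branch closes: p3 and ~p3 both at u.
Every branch closes (one shown): unsatisfiable in S5.
S4-tableau for the formula:
1. ~((p2 | ~p3) -> []<>(p2 | ~p3)) & <>~(p2 | p1), u
2. ~((p2 | ~p3) -> []<>(p2 | ~p3)), u   [&-rule on 1]
3. <>~(p2 | p1), u   [&-rule on 1]
4. p2 | ~p3, u   [~->-rule on 2]
5. ~[]<>(p2 | ~p3), u   [~->-rule on 2]
6. ~p3, u   [|-rule on 4 (branches; this branch)]
7. ~(p2 | p1), v   [<>-rule on 3: fresh world v, uRv]
8. ~p2, v   [~|-rule on 7]
9. ~p1, v   [~|-rule on 7]
10. ~<>(p2 | ~p3), w   [~[]-rule on 5: fresh world w, uRw]
11. ~(p2 | ~p3), w   [~<>-rule on 10 via wRw]
12. ~p2, w   [~|-rule on 11]
13. p3, w   [~|-rule on 11]
Accessibility: uRu, uRv, uRw, vRv, wRw
Complete open branch: satisfiable in S4, hence also in K, T (this S4-model is also a K-model and a T-model).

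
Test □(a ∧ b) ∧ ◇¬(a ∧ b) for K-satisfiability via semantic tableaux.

No, unsatisfiable

1. □(a ∧ b) ∧ ◇¬(a ∧ b), u
2. □(a ∧ b), u
3. ◇¬(a ∧ b), u
4. ¬(a ∧ b), v
5. a ∧ b, v
6. a, v
7. b, v
8. ¬b, v
Accessibility: uRv
Branch closes: b and ¬b both at v.
Every branch closes; the branch above is one of them.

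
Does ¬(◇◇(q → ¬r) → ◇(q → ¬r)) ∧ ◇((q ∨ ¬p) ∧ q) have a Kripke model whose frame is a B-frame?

1. ¬(◇◇(q → ¬r) → ◇(q → ¬r)) ∧ ◇((q ∨ ¬p) ∧ q), w0
2. ¬(◇◇(q → ¬r) → ◇(q → ¬r)), w0
3. ◇((q ∨ ¬p) ∧ q), w0
4. ◇◇(q → ¬r), w0
5. ¬◇(q → ¬r), w0
6. ¬(q → ¬r), w0
7. q, w0
8. r, w0
9. (q ∨ ¬p) ∧ q, w1
10. q ∨ ¬p, w1
11. q, w1
12. ¬(q → ¬r), w1
13. r, w1
14. ¬p, w1
15. ◇(q → ¬r), w2
16. ¬(q → ¬r), w2
17. q, w2
18. r, w2
19. q → ¬r, w3
20. ¬r, w3
Accessibility: w0Rw0, w0Rw1, w0Rw2, w1Rw0, w1Rw1, w2Rw0, w2Rw2, w2Rw3, w3Rw2, w3Rw3

Satisfiable (open branch found)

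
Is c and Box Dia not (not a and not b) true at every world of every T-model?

Tableau for the negation not (c and Box Dia not (not a and not b)):
1. not (c and Box Dia not (not a and not b)), 0
2. not Box Dia not (not a and not b), 0   [neg-and-rule on 1 (branches; this branch)]
3. not Dia not (not a and not b), 1   [neg-Box-rule on 2: fresh world 1, 0R1]
4. not a and not b, 1   [neg-Dia-rule on 3 via 1R1]
5. not a, 1   [and-rule on 4]
6. not b, 1   [and-rule on 4]
Accessibility: 0R0, 0R1, 1R1
The negation has an open branch (countermodel exists).

Not valid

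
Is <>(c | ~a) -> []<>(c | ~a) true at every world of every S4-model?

Not valid

Tableau for the negation ~(<>(c | ~a) -> []<>(c | ~a)):
1. ~(<>(c | ~a) -> []<>(c | ~a)), 0
2. <>(c | ~a), 0
3. ~[]<>(c | ~a), 0
4. c | ~a, 1
5. ~a, 1
6. ~<>(c | ~a), 2
7. ~(c | ~a), 2
8. ~c, 2
9. a, 2
Accessibility: 0R0, 0R1, 0R2, 1R1, 2R2
The negation has an open branch (countermodel exists).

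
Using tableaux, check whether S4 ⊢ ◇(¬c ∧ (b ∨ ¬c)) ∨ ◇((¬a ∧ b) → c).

Tableau for the negation ¬(◇(¬c ∧ (b ∨ ¬c)) ∨ ◇((¬a ∧ b) → c)):
1. ¬(◇(¬c ∧ (b ∨ ¬c)) ∨ ◇((¬a ∧ b) → c)), w0
2. ¬◇(¬c ∧ (b ∨ ¬c)), w0
3. ¬◇((¬a ∧ b) → c), w0
4. ¬(¬c ∧ (b ∨ ¬c)), w0
5. ¬((¬a ∧ b) → c), w0
6. ¬a ∧ b, w0
7. ¬c, w0
8. ¬a, w0
9. b, w0
10. ¬(b ∨ ¬c), w0
11. ¬b, w0
12. c, w0
Accessibility: w0Rw0
Branch closes: b and ¬b both at w0.
All branches of the negation close; one closing branch shown above.

Valid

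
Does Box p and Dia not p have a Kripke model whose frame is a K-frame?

Unsatisfiable

1. Box p and Dia not p, w0
2. Box p, w0
3. Dia not p, w0
4. not p, w1
5. p, w1
Accessibility: w0Rw1
Branch closes: p and not p both at w1.
All branches of the tableau close; one closing branch shown above.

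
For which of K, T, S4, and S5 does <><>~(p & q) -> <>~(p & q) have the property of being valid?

S4, S5

S4-tableau for the negation ~(<><>~(p & q) -> <>~(p & q)):
1. ~(<><>~(p & q) -> <>~(p & q)), u
2. <><>~(p & q), u   [~->-rule on 1]
3. ~<>~(p & q), u   [~->-rule on 1]
4. p & q, u   [~<>-rule on 3 via uRu]
5. p, u   [&-rule on 4]
6. q, u   [&-rule on 4]
7. <>~(p & q), v   [<>-rule on 2: fresh world v, uRv]
8. p & q, v   [~<>-rule on 3 via uRv]
9. p, v   [&-rule on 8]
10. q, v   [&-rule on 8]
11. ~(p & q), w   [<>-rule on 7: fresh world w, vRw]
12. p & q, w   [~<>-rule on 3 via uRw]
13. p, w   [&-rule on 12]
14. q, w   [&-rule on 12]
15. ~q, w   [~&-rule on 11 (branches; this branch)]
Accessibility: uRu, uRv, uRw, vRv, vRw, wRw
Branch closes: q and ~q both at w.
Every branch closes (one shown): valid in S4, hence also in S5 (every theorem of S4 is a theorem of S5).
T-tableau for the negation ~(<><>~(p & q) -> <>~(p & q)):
1. ~(<><>~(p & q) -> <>~(p & q)), u
2. <><>~(p & q), u   [~->-rule on 1]
3. ~<>~(p & q), u   [~->-rule on 1]
4. p & q, u   [~<>-rule on 3 via uRu]
5. p, u   [&-rule on 4]
6. q, u   [&-rule on 4]
7. <>~(p & q), v   [<>-rule on 2: fresh world v, uRv]
8. p & q, v   [~<>-rule on 3 via uRv]
9. p, v   [&-rule on 8]
10. q, v   [&-rule on 8]
11. ~(p & q), w   [<>-rule on 7: fresh world w, vRw]
12. ~q, w   [~&-rule on 11 (branches; this branch)]
Accessibility: uRu, uRv, vRv, vRw, wRw
Complete open branch: countermodel on a T-frame, so not valid in T, nor in K (the same frame is also a K-frame).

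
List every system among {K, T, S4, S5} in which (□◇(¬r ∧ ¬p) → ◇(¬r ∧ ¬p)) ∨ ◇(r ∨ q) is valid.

T, S4, S5

K-tableau for the negation ¬((□◇(¬r ∧ ¬p) → ◇(¬r ∧ ¬p)) ∨ ◇(r ∨ q)):
1. ¬((□◇(¬r ∧ ¬p) → ◇(¬r ∧ ¬p)) ∨ ◇(r ∨ q)), w0
2. ¬(□◇(¬r ∧ ¬p) → ◇(¬r ∧ ¬p)), w0   [¬∨-rule on 1]
3. ¬◇(r ∨ q), w0   [¬∨-rule on 1]
4. □◇(¬r ∧ ¬p), w0   [¬→-rule on 2]
5. ¬◇(¬r ∧ ¬p), w0   [¬→-rule on 2]
Complete open branch: countermodel on a K-frame, so not valid in K.
T-tableau for the negation ¬((□◇(¬r ∧ ¬p) → ◇(¬r ∧ ¬p)) ∨ ◇(r ∨ q)):
1. ¬((□◇(¬r ∧ ¬p) → ◇(¬r ∧ ¬p)) ∨ ◇(r ∨ q)), w0
2. ¬(□◇(¬r ∧ ¬p) → ◇(¬r ∧ ¬p)), w0   [¬∨-rule on 1]
3. ¬◇(r ∨ q), w0   [¬∨-rule on 1]
4. □◇(¬r ∧ ¬p), w0   [¬→-rule on 2]
5. ¬◇(¬r ∧ ¬p), w0   [¬→-rule on 2]
6. ¬(r ∨ q), w0   [¬◇-rule on 3 via w0Rw0]
7. ¬r, w0   [¬∨-rule on 6]
8. ¬q, w0   [¬∨-rule on 6]
9. ◇(¬r ∧ ¬p), w0   [□-rule on 4 via w0Rw0]
10. ¬(¬r ∧ ¬p), w0   [¬◇-rule on 5 via w0Rw0]
11. p, w0   [¬∧-rule on 10 (branches; this branch)]
12. ¬r ∧ ¬p, w1   [◇-rule on 9: fresh world w1, w0Rw1]
13. ¬r, w1   [∧-rule on 12]
14. ¬p, w1   [∧-rule on 12]
15. ¬(r ∨ q), w1   [¬◇-rule on 3 via w0Rw1]
16. ¬q, w1   [¬∨-rule on 15]
17. ◇(¬r ∧ ¬p), w1   [□-rule on 4 via w0Rw1]
18. ¬(¬r ∧ ¬p), w1   [¬◇-rule on 5 via w0Rw1]
19. p, w1   [¬∧-rule on 18 (branches; this branch)]
Accessibility: w0Rw0, w0Rw1, w1Rw1
Branch closes: p and ¬p both at w1.
Every branch closes (one shown): valid in T, hence also in S4, S5 (every theorem of T is a theorem of S4 and S5).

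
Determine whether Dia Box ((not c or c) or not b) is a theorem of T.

Tableau for the negation not Dia Box ((not c or c) or not b):
1. not Dia Box ((not c or c) or not b), 0
2. not Box ((not c or c) or not b), 0
3. not ((not c or c) or not b), 1
4. not (not c or c), 1
5. b, 1
6. c, 1
7. not c, 1
Accessibility: 0R0, 0R1, 1R1
Branch closes: c and not c both at 1.
Every branch of the negation's tableau closes; the branch above is one of them.

Valid in T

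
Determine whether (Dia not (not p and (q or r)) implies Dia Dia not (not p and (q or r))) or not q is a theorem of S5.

Tableau for the negation not ((Dia not (not p and (q or r)) implies Dia Dia not (not p and (q or r))) or not q):
1. not ((Dia not (not p and (q or r)) implies Dia Dia not (not p and (q or r))) or not q), u
2. not (Dia not (not p and (q or r)) implies Dia Dia not (not p and (q or r))), u
3. q, u
4. Dia not (not p and (q or r)), u
5. not Dia Dia not (not p and (q or r)), u
6. not Dia not (not p and (q or r)), u
7. not p and (q or r), u
8. not p, u
9. q or r, u
10. r, u
11. not (not p and (q or r)), v
12. not Dia not (not p and (q or r)), v
13. not p and (q or r), v
14. not p, v
15. q or r, v
16. not (q or r), v
17. not q, v
18. not r, v
19. r, v
Accessibility: uRu, uRv, vRu, vRv
Branch closes: r and not r both at v.
Every branch of the negation's tableau closes; the branch above is one of them.

Valid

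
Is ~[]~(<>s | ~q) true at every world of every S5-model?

Not valid

Tableau for the negation []~(<>s | ~q):
1. []~(<>s | ~q), 0
2. ~(<>s | ~q), 0
3. ~<>s, 0
4. q, 0
5. ~s, 0
Accessibility: 0R0
The negation has an open branch (countermodel exists).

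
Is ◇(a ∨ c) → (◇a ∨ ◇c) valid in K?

Tableau for the negation ¬(◇(a ∨ c) → (◇a ∨ ◇c)):
1. ¬(◇(a ∨ c) → (◇a ∨ ◇c)), 0
2. ◇(a ∨ c), 0
3. ¬(◇a ∨ ◇c), 0
4. ¬◇a, 0
5. ¬◇c, 0
6. a ∨ c, 1
7. ¬a, 1
8. ¬c, 1
9. c, 1
Accessibility: 0R1
Branch closes: c and ¬c both at 1.
Every branch of the negation's tableau closes; the branch above is one of them.

Yes, valid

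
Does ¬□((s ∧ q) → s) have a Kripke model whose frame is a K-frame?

No, unsatisfiable

1. ¬□((s ∧ q) → s), w0
2. ¬((s ∧ q) → s), w1
3. s ∧ q, w1
4. ¬s, w1
5. s, w1
6. q, w1
Accessibility: w0Rw1
Branch closes: s and ¬s both at w1.
All branches of the tableau close; one closing branch shown above.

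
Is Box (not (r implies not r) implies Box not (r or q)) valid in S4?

Not valid

Tableau for the negation not Box (not (r implies not r) implies Box not (r or q)):
1. not Box (not (r implies not r) implies Box not (r or q)), u
2. not (not (r implies not r) implies Box not (r or q)), v
3. not (r implies not r), v
4. not Box not (r or q), v
5. r, v
6. r or q, w
7. q, w
Accessibility: uRu, uRv, uRw, vRv, vRw, wRw
The negation has an open branch (countermodel exists).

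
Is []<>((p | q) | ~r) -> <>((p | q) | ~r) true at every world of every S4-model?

Tableau for the negation ~([]<>((p | q) | ~r) -> <>((p | q) | ~r)):
1. ~([]<>((p | q) | ~r) -> <>((p | q) | ~r)), 0
2. []<>((p | q) | ~r), 0   [~->-rule on 1]
3. ~<>((p | q) | ~r), 0   [~->-rule on 1]
4. <>((p | q) | ~r), 0   [[]-rule on 2 via 0R0]
5. ~((p | q) | ~r), 0   [~<>-rule on 3 via 0R0]
6. ~(p | q), 0   [~|-rule on 5]
7. r, 0   [~|-rule on 5]
8. ~p, 0   [~|-rule on 6]
9. ~q, 0   [~|-rule on 6]
10. (p | q) | ~r, 1   [<>-rule on 4: fresh world 1, 0R1]
11. <>((p | q) | ~r), 1   [[]-rule on 2 via 0R1]
12. ~((p | q) | ~r), 1   [~<>-rule on 3 via 0R1]
13. ~(p | q), 1   [~|-rule on 12]
14. r, 1   [~|-rule on 12]
15. ~p, 1   [~|-rule on 13]
16. ~q, 1   [~|-rule on 13]
17. p | q, 1   [|-rule on 10 (branches; this branch)]
18. q, 1   [|-rule on 17 (branches; this branch)]
Accessibility: 0R0, 0R1, 1R1
Branch closes: q and ~q both at 1.
Every branch of the negation's tableau closes; the branch above is one of them.

Valid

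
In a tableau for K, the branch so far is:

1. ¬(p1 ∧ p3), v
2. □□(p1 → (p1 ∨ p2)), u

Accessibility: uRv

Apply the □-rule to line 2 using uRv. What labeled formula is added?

□(p1 → (p1 ∨ p2)), v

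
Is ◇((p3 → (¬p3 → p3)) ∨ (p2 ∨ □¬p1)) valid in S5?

Yes, valid

Tableau for the negation ¬◇((p3 → (¬p3 → p3)) ∨ (p2 ∨ □¬p1)):
1. ¬◇((p3 → (¬p3 → p3)) ∨ (p2 ∨ □¬p1)), w0
2. ¬((p3 → (¬p3 → p3)) ∨ (p2 ∨ □¬p1)), w0
3. ¬(p3 → (¬p3 → p3)), w0
4. ¬(p2 ∨ □¬p1), w0
5. p3, w0
6. ¬(¬p3 → p3), w0
7. ¬p2, w0
8. ¬□¬p1, w0
9. ¬p3, w0
Accessibility: w0Rw0
Branch closes: p3 and ¬p3 both at w0.
Every branch of the negation's tableau closes; the branch above is one of them.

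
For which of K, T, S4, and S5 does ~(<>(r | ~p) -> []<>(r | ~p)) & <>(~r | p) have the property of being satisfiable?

K, T, S4

S5-tableau for the formula:
1. ~(<>(r | ~p) -> []<>(r | ~p)) & <>(~r | p), w0
2. ~(<>(r | ~p) -> []<>(r | ~p)), w0
3. <>(~r | p), w0
4. <>(r | ~p), w0
5. ~[]<>(r | ~p), w0
6. ~r | p, w1
7. p, w1
8. r | ~p, w2
9. ~p, w2
10. ~<>(r | ~p), w3
11. ~(r | ~p), w0
12. ~r, w0
13. p, w0
14. ~(r | ~p), w1
15. ~r, w1
16. ~(r | ~p), w2
17. ~r, w2
18. p, w2
Accessibility: w0Rw0, w0Rw1, w0Rw2, w0Rw3, w1Rw0, w1Rw1, w1Rw2, w1Rw3, w2Rw0, w2Rw1, w2Rw2, w2Rw3, w3Rw0, w3Rw1, w3Rw2, w3Rw3
Branch closes: p and ~p both at w2.
Every branch closes (one shown): unsatisfiable in S5.
S4-tableau for the formula:
1. ~(<>(r | ~p) -> []<>(r | ~p)) & <>(~r | p), w0
2. ~(<>(r | ~p) -> []<>(r | ~p)), w0
3. <>(~r | p), w0
4. <>(r | ~p), w0
5. ~[]<>(r | ~p), w0
6. ~r | p, w1
7. p, w1
8. r | ~p, w2
9. ~p, w2
10. ~<>(r | ~p), w3
11. ~(r | ~p), w3
12. ~r, w3
13. p, w3
Accessibility: w0Rw0, w0Rw1, w0Rw2, w0Rw3, w1Rw1, w2Rw2, w3Rw3
Complete open branch: satisfiable in S4, hence also in K, T (this S4-model is also a K-model and a T-model).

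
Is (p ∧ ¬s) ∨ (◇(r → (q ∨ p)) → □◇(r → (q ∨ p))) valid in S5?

Tableau for the negation ¬((p ∧ ¬s) ∨ (◇(r → (q ∨ p)) → □◇(r → (q ∨ p)))):
1. ¬((p ∧ ¬s) ∨ (◇(r → (q ∨ p)) → □◇(r → (q ∨ p)))), u
2. ¬(p ∧ ¬s), u
3. ¬(◇(r → (q ∨ p)) → □◇(r → (q ∨ p))), u
4. ◇(r → (q ∨ p)), u
5. ¬□◇(r → (q ∨ p)), u
6. s, u
7. r → (q ∨ p), v
8. q ∨ p, v
9. p, v
10. ¬◇(r → (q ∨ p)), w
11. ¬(r → (q ∨ p)), u
12. r, u
13. ¬(q ∨ p), u
14. ¬q, u
15. ¬p, u
16. ¬(r → (q ∨ p)), v
17. r, v
18. ¬(q ∨ p), v
19. ¬q, v
20. ¬p, v
Accessibility: uRu, uRv, uRw, vRu, vRv, vRw, wRu, wRv, wRw
Branch closes: p and ¬p both at v.
All branches of the negation close; one closing branch shown above.

Valid in S5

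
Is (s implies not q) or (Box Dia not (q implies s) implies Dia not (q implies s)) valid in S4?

Tableau for the negation not ((s implies not q) or (Box Dia not (q implies s) implies Dia not (q implies s))):
1. not ((s implies not q) or (Box Dia not (q implies s) implies Dia not (q implies s))), w0
2. not (s implies not q), w0   [neg-or-rule on 1]
3. not (Box Dia not (q implies s) implies Dia not (q implies s)), w0   [neg-or-rule on 1]
4. s, w0   [neg-implies-rule on 2]
5. q, w0   [neg-implies-rule on 2]
6. Box Dia not (q implies s), w0   [neg-implies-rule on 3]
7. not Dia not (q implies s), w0   [neg-implies-rule on 3]
8. Dia not (q implies s), w0   [Box-rule on 6 via w0Rw0]
9. q implies s, w0   [neg-Dia-rule on 7 via w0Rw0]
10. not (q implies s), w1   [Dia-rule on 8: fresh world w1, w0Rw1]
11. q, w1   [neg-implies-rule on 10]
12. not s, w1   [neg-implies-rule on 10]
13. Dia not (q implies s), w1   [Box-rule on 6 via w0Rw1]
14. q implies s, w1   [neg-Dia-rule on 7 via w0Rw1]
15. s, w1   [implies-rule on 14 (branches; this branch)]
Accessibility: w0Rw0, w0Rw1, w1Rw1
Branch closes: s and not s both at w1.
Every branch of the negation's tableau closes; the branch above is one of them.

Valid in S4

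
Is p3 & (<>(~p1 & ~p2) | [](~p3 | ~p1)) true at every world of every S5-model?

Tableau for the negation ~(p3 & (<>(~p1 & ~p2) | [](~p3 | ~p1))):
1. ~(p3 & (<>(~p1 & ~p2) | [](~p3 | ~p1))), 0
2. ~(<>(~p1 & ~p2) | [](~p3 | ~p1)), 0
3. ~<>(~p1 & ~p2), 0
4. ~[](~p3 | ~p1), 0
5. ~(~p1 & ~p2), 0
6. p2, 0
7. ~(~p3 | ~p1), 1
8. p3, 1
9. p1, 1
10. ~(~p1 & ~p2), 1
11. p2, 1
Accessibility: 0R0, 0R1, 1R0, 1R1
The negation has an open branch (countermodel exists).

Invalid (countermodel exists)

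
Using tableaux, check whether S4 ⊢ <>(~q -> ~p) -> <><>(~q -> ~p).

Valid in S4

Tableau for the negation ~(<>(~q -> ~p) -> <><>(~q -> ~p)):
1. ~(<>(~q -> ~p) -> <><>(~q -> ~p)), 0
2. <>(~q -> ~p), 0   [~->-rule on 1]
3. ~<><>(~q -> ~p), 0   [~->-rule on 1]
4. ~<>(~q -> ~p), 0   [~<>-rule on 3 via 0R0]
5. ~(~q -> ~p), 0   [~<>-rule on 4 via 0R0]
6. ~q, 0   [~->-rule on 5]
7. p, 0   [~->-rule on 5]
8. ~q -> ~p, 1   [<>-rule on 2: fresh world 1, 0R1]
9. ~<>(~q -> ~p), 1   [~<>-rule on 3 via 0R1]
10. ~(~q -> ~p), 1   [~<>-rule on 4 via 0R1]
11. ~q, 1   [~->-rule on 10]
12. p, 1   [~->-rule on 10]
13. ~p, 1   [->-rule on 8 (branches; this branch)]
Accessibility: 0R0, 0R1, 1R1
Branch closes: p and ~p both at 1.
All branches of the negation close; one closing branch shown above.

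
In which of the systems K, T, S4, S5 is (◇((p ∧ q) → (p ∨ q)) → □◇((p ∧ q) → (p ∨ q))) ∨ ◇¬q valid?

K-tableau for the negation ¬((◇((p ∧ q) → (p ∨ q)) → □◇((p ∧ q) → (p ∨ q))) ∨ ◇¬q):
1. ¬((◇((p ∧ q) → (p ∨ q)) → □◇((p ∧ q) → (p ∨ q))) ∨ ◇¬q), 0
2. ¬(◇((p ∧ q) → (p ∨ q)) → □◇((p ∧ q) → (p ∨ q))), 0
3. ¬◇¬q, 0
4. ◇((p ∧ q) → (p ∨ q)), 0
5. ¬□◇((p ∧ q) → (p ∨ q)), 0
6. (p ∧ q) → (p ∨ q), 1
7. q, 1
8. p ∨ q, 1
9. ¬◇((p ∧ q) → (p ∨ q)), 2
10. q, 2
Accessibility: 0R1, 0R2
Complete open branch: countermodel on a K-frame, so not valid in K.
T-tableau for the negation ¬((◇((p ∧ q) → (p ∨ q)) → □◇((p ∧ q) → (p ∨ q))) ∨ ◇¬q):
1. ¬((◇((p ∧ q) → (p ∨ q)) → □◇((p ∧ q) → (p ∨ q))) ∨ ◇¬q), 0
2. ¬(◇((p ∧ q) → (p ∨ q)) → □◇((p ∧ q) → (p ∨ q))), 0
3. ¬◇¬q, 0
4. ◇((p ∧ q) → (p ∨ q)), 0
5. ¬□◇((p ∧ q) → (p ∨ q)), 0
6. q, 0
7. (p ∧ q) → (p ∨ q), 1
8. q, 1
9. p ∨ q, 1
10. ¬◇((p ∧ q) → (p ∨ q)), 2
11. q, 2
12. ¬((p ∧ q) → (p ∨ q)), 2
13. p ∧ q, 2
14. ¬(p ∨ q), 2
15. p, 2
16. ¬p, 2
17. ¬q, 2
Accessibility: 0R0, 0R1, 0R2, 1R1, 2R2
Branch closes: p and ¬p both at 2.
Every branch closes (one shown): valid in T, hence also in S4, S5 (every theorem of T is a theorem of S4 and S5).

T, S4, S5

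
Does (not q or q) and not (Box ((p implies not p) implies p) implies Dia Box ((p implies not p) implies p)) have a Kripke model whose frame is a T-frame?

No, unsatisfiable

1. (not q or q) and not (Box ((p implies not p) implies p) implies Dia Box ((p implies not p) implies p)), 0
2. not q or q, 0
3. not (Box ((p implies not p) implies p) implies Dia Box ((p implies not p) implies p)), 0
4. Box ((p implies not p) implies p), 0
5. not Dia Box ((p implies not p) implies p), 0
6. (p implies not p) implies p, 0
7. not Box ((p implies not p) implies p), 0
8. q, 0
9. not (p implies not p), 0
10. p, 0
11. not ((p implies not p) implies p), 1
12. p implies not p, 1
13. not p, 1
14. (p implies not p) implies p, 1
15. not Box ((p implies not p) implies p), 1
16. not (p implies not p), 1
17. p, 1
Accessibility: 0R0, 0R1, 1R1
Branch closes: p and not p both at 1.
All branches of the tableau close; one closing branch shown above.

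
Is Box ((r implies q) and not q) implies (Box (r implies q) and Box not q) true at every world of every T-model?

Tableau for the negation not (Box ((r implies q) and not q) implies (Box (r implies q) and Box not q)):
1. not (Box ((r implies q) and not q) implies (Box (r implies q) and Box not q)), 0
2. Box ((r implies q) and not q), 0
3. not (Box (r implies q) and Box not q), 0
4. (r implies q) and not q, 0
5. r implies q, 0
6. not q, 0
7. not Box (r implies q), 0
8. not r, 0
9. not (r implies q), 1
10. r, 1
11. not q, 1
12. (r implies q) and not q, 1
13. r implies q, 1
14. q, 1
Accessibility: 0R0, 0R1, 1R1
Branch closes: q and not q both at 1.
Every branch of the negation's tableau closes; the branch above is one of them.

Valid in T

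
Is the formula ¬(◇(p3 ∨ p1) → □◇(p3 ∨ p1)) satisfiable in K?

1. ¬(◇(p3 ∨ p1) → □◇(p3 ∨ p1)), w0
2. ◇(p3 ∨ p1), w0   [¬→-rule on 1]
3. ¬□◇(p3 ∨ p1), w0   [¬→-rule on 1]
4. p3 ∨ p1, w1   [◇-rule on 2: fresh world w1, w0Rw1]
5. p1, w1   [∨-rule on 4 (branches; this branch)]
6. ¬◇(p3 ∨ p1), w2   [¬□-rule on 3: fresh world w2, w0Rw2]
Accessibility: w0Rw1, w0Rw2

Satisfiable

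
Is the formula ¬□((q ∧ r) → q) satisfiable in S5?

No, unsatisfiable

1. ¬□((q ∧ r) → q), u
2. ¬((q ∧ r) → q), v
3. q ∧ r, v
4. ¬q, v
5. q, v
6. r, v
Accessibility: uRu, uRv, vRu, vRv
Branch closes: q and ¬q both at v.
(One branch shown.) All branches close.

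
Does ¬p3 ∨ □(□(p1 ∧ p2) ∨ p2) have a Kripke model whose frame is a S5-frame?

1. ¬p3 ∨ □(□(p1 ∧ p2) ∨ p2), u
2. □(□(p1 ∧ p2) ∨ p2), u
3. □(p1 ∧ p2) ∨ p2, u
4. p2, u
Accessibility: uRu

Satisfiable (open branch found)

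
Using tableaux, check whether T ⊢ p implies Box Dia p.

Invalid (countermodel exists)

Tableau for the negation not (p implies Box Dia p):
1. not (p implies Box Dia p), 0
2. p, 0
3. not Box Dia p, 0
4. not Dia p, 1
5. not p, 1
Accessibility: 0R0, 0R1, 1R1
The negation has an open branch (countermodel exists).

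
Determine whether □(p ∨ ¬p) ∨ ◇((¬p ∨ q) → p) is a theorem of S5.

Yes, valid

Tableau for the negation ¬(□(p ∨ ¬p) ∨ ◇((¬p ∨ q) → p)):
1. ¬(□(p ∨ ¬p) ∨ ◇((¬p ∨ q) → p)), 0
2. ¬□(p ∨ ¬p), 0   [¬∨-rule on 1]
3. ¬◇((¬p ∨ q) → p), 0   [¬∨-rule on 1]
4. ¬((¬p ∨ q) → p), 0   [¬◇-rule on 3 via 0R0]
5. ¬p ∨ q, 0   [¬→-rule on 4]
6. ¬p, 0   [¬→-rule on 4]
7. q, 0   [∨-rule on 5 (branches; this branch)]
8. ¬(p ∨ ¬p), 1   [¬□-rule on 2: fresh world 1, 0R1]
9. ¬p, 1   [¬∨-rule on 8]
10. p, 1   [¬∨-rule on 8]
Accessibility: 0R0, 0R1, 1R0, 1R1
Branch closes: p and ¬p both at 1.
All branches of the negation close; one closing branch shown above.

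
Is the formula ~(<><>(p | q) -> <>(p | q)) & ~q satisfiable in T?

Satisfiable

1. ~(<><>(p | q) -> <>(p | q)) & ~q, u
2. ~(<><>(p | q) -> <>(p | q)), u
3. ~q, u
4. <><>(p | q), u
5. ~<>(p | q), u
6. ~(p | q), u
7. ~p, u
8. <>(p | q), v
9. ~(p | q), v
10. ~p, v
11. ~q, v
12. p | q, w
13. q, w
Accessibility: uRu, uRv, vRv, vRw, wRw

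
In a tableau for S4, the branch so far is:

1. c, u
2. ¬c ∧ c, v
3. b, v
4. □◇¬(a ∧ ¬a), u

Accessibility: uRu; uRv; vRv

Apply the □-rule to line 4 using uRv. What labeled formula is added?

◇¬(a ∧ ¬a), v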